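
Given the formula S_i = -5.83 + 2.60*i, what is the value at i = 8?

S_8 = -5.83 + 2.6*8 = -5.83 + 20.8 = 14.97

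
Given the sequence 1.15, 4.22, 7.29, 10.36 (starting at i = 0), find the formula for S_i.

Check differences: 4.22 - 1.15 = 3.07
7.29 - 4.22 = 3.07
Common difference d = 3.07.
First term a = 1.15.
Formula: S_i = 1.15 + 3.07*i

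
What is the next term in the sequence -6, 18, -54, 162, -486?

Ratios: 18 / -6 = -3.0
This is a geometric sequence with common ratio r = -3.
Next term = -486 * -3 = 1458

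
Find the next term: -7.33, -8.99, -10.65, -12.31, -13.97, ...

Differences: -8.99 - -7.33 = -1.66
This is an arithmetic sequence with common difference d = -1.66.
Next term = -13.97 + -1.66 = -15.63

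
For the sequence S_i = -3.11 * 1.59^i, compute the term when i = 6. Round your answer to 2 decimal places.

S_6 = -3.11 * 1.59^6 ≈ -3.11 * 16.1578 ≈ -50.25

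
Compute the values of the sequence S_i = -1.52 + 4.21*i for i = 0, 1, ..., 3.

This is an arithmetic sequence.
i=0: S_0 = -1.52 + 4.21*0 = -1.52
i=1: S_1 = -1.52 + 4.21*1 = 2.69
i=2: S_2 = -1.52 + 4.21*2 = 6.9
i=3: S_3 = -1.52 + 4.21*3 = 11.11
The first 4 terms are: [-1.52, 2.69, 6.9, 11.11]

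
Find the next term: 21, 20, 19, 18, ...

Differences: 20 - 21 = -1
This is an arithmetic sequence with common difference d = -1.
Next term = 18 + -1 = 17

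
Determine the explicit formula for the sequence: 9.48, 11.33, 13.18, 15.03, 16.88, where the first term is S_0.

Check differences: 11.33 - 9.48 = 1.85
13.18 - 11.33 = 1.85
Common difference d = 1.85.
First term a = 9.48.
Formula: S_i = 9.48 + 1.85*i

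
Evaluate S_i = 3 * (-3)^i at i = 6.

S_6 = 3 * (-3)^6 = 3 * 729 = 2187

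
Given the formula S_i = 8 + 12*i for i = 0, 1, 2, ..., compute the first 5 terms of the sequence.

This is an arithmetic sequence.
i=0: S_0 = 8 + 12*0 = 8
i=1: S_1 = 8 + 12*1 = 20
i=2: S_2 = 8 + 12*2 = 32
i=3: S_3 = 8 + 12*3 = 44
i=4: S_4 = 8 + 12*4 = 56
The first 5 terms are: [8, 20, 32, 44, 56]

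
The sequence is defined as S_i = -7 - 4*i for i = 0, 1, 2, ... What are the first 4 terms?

This is an arithmetic sequence.
i=0: S_0 = -7 + -4*0 = -7
i=1: S_1 = -7 + -4*1 = -11
i=2: S_2 = -7 + -4*2 = -15
i=3: S_3 = -7 + -4*3 = -19
The first 4 terms are: [-7, -11, -15, -19]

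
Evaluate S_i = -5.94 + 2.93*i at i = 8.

S_8 = -5.94 + 2.93*8 = -5.94 + 23.44 = 17.5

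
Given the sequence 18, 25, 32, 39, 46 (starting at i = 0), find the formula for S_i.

Check differences: 25 - 18 = 7
32 - 25 = 7
Common difference d = 7.
First term a = 18.
Formula: S_i = 18 + 7*i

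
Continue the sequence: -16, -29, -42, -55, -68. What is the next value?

Differences: -29 - -16 = -13
This is an arithmetic sequence with common difference d = -13.
Next term = -68 + -13 = -81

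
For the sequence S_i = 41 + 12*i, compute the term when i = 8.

S_8 = 41 + 12*8 = 41 + 96 = 137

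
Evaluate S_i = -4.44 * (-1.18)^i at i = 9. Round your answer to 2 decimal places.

S_9 = -4.44 * (-1.18)^9 ≈ -4.44 * -4.4355 ≈ 19.69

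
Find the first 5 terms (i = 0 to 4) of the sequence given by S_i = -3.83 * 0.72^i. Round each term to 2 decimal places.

This is a geometric sequence.
i=0: S_0 = -3.83 * 0.72^0 = -3.83
i=1: S_1 = -3.83 * 0.72^1 ≈ -2.76
i=2: S_2 = -3.83 * 0.72^2 ≈ -1.99
i=3: S_3 = -3.83 * 0.72^3 ≈ -1.43
i=4: S_4 = -3.83 * 0.72^4 ≈ -1.03
The first 5 terms are: [-3.83, -2.76, -1.99, -1.43, -1.03]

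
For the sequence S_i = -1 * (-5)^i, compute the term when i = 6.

S_6 = -1 * (-5)^6 = -1 * 15625 = -15625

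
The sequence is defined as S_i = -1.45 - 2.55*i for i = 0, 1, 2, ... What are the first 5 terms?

This is an arithmetic sequence.
i=0: S_0 = -1.45 + -2.55*0 = -1.45
i=1: S_1 = -1.45 + -2.55*1 = -4.0
i=2: S_2 = -1.45 + -2.55*2 = -6.55
i=3: S_3 = -1.45 + -2.55*3 = -9.1
i=4: S_4 = -1.45 + -2.55*4 = -11.65
The first 5 terms are: [-1.45, -4.0, -6.55, -9.1, -11.65]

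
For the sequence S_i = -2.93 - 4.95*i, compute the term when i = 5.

S_5 = -2.93 + -4.95*5 = -2.93 + -24.75 = -27.68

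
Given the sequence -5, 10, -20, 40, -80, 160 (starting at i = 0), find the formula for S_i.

Check ratios: 10 / -5 = -2.0
Common ratio r = -2.
First term a = -5.
Formula: S_i = -5 * (-2)^i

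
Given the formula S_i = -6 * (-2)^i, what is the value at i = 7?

S_7 = -6 * (-2)^7 = -6 * -128 = 768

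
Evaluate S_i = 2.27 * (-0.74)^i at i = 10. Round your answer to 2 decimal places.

S_10 = 2.27 * (-0.74)^10 ≈ 2.27 * 0.0492 ≈ 0.11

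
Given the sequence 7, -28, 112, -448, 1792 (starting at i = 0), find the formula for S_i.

Check ratios: -28 / 7 = -4.0
Common ratio r = -4.
First term a = 7.
Formula: S_i = 7 * (-4)^i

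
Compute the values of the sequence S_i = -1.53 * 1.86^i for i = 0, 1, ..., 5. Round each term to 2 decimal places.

This is a geometric sequence.
i=0: S_0 = -1.53 * 1.86^0 = -1.53
i=1: S_1 = -1.53 * 1.86^1 ≈ -2.85
i=2: S_2 = -1.53 * 1.86^2 ≈ -5.29
i=3: S_3 = -1.53 * 1.86^3 ≈ -9.85
i=4: S_4 = -1.53 * 1.86^4 ≈ -18.31
i=5: S_5 = -1.53 * 1.86^5 ≈ -34.06
The first 6 terms are: [-1.53, -2.85, -5.29, -9.85, -18.31, -34.06]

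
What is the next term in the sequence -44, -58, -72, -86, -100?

Differences: -58 - -44 = -14
This is an arithmetic sequence with common difference d = -14.
Next term = -100 + -14 = -114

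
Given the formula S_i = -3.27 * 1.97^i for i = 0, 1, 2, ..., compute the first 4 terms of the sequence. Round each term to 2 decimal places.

This is a geometric sequence.
i=0: S_0 = -3.27 * 1.97^0 = -3.27
i=1: S_1 = -3.27 * 1.97^1 ≈ -6.44
i=2: S_2 = -3.27 * 1.97^2 ≈ -12.69
i=3: S_3 = -3.27 * 1.97^3 ≈ -25.0
The first 4 terms are: [-3.27, -6.44, -12.69, -25.0]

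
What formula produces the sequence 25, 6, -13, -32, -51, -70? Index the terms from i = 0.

Check differences: 6 - 25 = -19
-13 - 6 = -19
Common difference d = -19.
First term a = 25.
Formula: S_i = 25 - 19*i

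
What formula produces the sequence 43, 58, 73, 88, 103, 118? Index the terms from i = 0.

Check differences: 58 - 43 = 15
73 - 58 = 15
Common difference d = 15.
First term a = 43.
Formula: S_i = 43 + 15*i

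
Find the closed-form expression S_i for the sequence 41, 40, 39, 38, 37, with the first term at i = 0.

Check differences: 40 - 41 = -1
39 - 40 = -1
Common difference d = -1.
First term a = 41.
Formula: S_i = 41 - 1*i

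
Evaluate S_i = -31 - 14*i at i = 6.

S_6 = -31 + -14*6 = -31 + -84 = -115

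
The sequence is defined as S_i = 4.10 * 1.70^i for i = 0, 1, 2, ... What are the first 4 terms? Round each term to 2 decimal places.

This is a geometric sequence.
i=0: S_0 = 4.1 * 1.7^0 = 4.1
i=1: S_1 = 4.1 * 1.7^1 = 6.97
i=2: S_2 = 4.1 * 1.7^2 ≈ 11.85
i=3: S_3 = 4.1 * 1.7^3 ≈ 20.14
The first 4 terms are: [4.1, 6.97, 11.85, 20.14]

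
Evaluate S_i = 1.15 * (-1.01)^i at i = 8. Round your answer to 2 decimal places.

S_8 = 1.15 * (-1.01)^8 ≈ 1.15 * 1.0829 ≈ 1.25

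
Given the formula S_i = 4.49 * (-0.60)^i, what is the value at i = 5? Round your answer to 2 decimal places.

S_5 = 4.49 * (-0.6)^5 ≈ 4.49 * -0.0778 ≈ -0.35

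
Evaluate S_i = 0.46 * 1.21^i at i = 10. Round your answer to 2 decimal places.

S_10 = 0.46 * 1.21^10 ≈ 0.46 * 6.7275 ≈ 3.09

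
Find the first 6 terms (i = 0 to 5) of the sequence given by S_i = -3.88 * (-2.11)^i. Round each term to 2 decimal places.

This is a geometric sequence.
i=0: S_0 = -3.88 * (-2.11)^0 = -3.88
i=1: S_1 = -3.88 * (-2.11)^1 ≈ 8.19
i=2: S_2 = -3.88 * (-2.11)^2 ≈ -17.27
i=3: S_3 = -3.88 * (-2.11)^3 ≈ 36.45
i=4: S_4 = -3.88 * (-2.11)^4 ≈ -76.91
i=5: S_5 = -3.88 * (-2.11)^5 ≈ 162.27
The first 6 terms are: [-3.88, 8.19, -17.27, 36.45, -76.91, 162.27]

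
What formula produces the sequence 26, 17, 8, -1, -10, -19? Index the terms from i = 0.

Check differences: 17 - 26 = -9
8 - 17 = -9
Common difference d = -9.
First term a = 26.
Formula: S_i = 26 - 9*i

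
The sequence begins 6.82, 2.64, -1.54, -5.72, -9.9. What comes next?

Differences: 2.64 - 6.82 = -4.18
This is an arithmetic sequence with common difference d = -4.18.
Next term = -9.9 + -4.18 = -14.08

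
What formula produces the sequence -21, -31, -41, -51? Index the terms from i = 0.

Check differences: -31 - -21 = -10
-41 - -31 = -10
Common difference d = -10.
First term a = -21.
Formula: S_i = -21 - 10*i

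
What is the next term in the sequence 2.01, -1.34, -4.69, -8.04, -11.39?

Differences: -1.34 - 2.01 = -3.35
This is an arithmetic sequence with common difference d = -3.35.
Next term = -11.39 + -3.35 = -14.74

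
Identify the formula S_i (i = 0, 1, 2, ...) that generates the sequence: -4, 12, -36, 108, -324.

Check ratios: 12 / -4 = -3.0
Common ratio r = -3.
First term a = -4.
Formula: S_i = -4 * (-3)^i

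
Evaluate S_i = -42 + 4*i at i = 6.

S_6 = -42 + 4*6 = -42 + 24 = -18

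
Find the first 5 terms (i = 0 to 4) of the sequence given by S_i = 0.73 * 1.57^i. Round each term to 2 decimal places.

This is a geometric sequence.
i=0: S_0 = 0.73 * 1.57^0 = 0.73
i=1: S_1 = 0.73 * 1.57^1 ≈ 1.15
i=2: S_2 = 0.73 * 1.57^2 ≈ 1.8
i=3: S_3 = 0.73 * 1.57^3 ≈ 2.83
i=4: S_4 = 0.73 * 1.57^4 ≈ 4.44
The first 5 terms are: [0.73, 1.15, 1.8, 2.83, 4.44]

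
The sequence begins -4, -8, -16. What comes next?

Ratios: -8 / -4 = 2.0
This is a geometric sequence with common ratio r = 2.
Next term = -16 * 2 = -32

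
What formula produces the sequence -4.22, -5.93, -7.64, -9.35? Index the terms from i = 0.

Check differences: -5.93 - -4.22 = -1.71
-7.64 - -5.93 = -1.71
Common difference d = -1.71.
First term a = -4.22.
Formula: S_i = -4.22 - 1.71*i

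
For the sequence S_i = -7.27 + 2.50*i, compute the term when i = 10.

S_10 = -7.27 + 2.5*10 = -7.27 + 25.0 = 17.73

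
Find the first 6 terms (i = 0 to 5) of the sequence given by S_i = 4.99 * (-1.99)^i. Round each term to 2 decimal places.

This is a geometric sequence.
i=0: S_0 = 4.99 * (-1.99)^0 = 4.99
i=1: S_1 = 4.99 * (-1.99)^1 ≈ -9.93
i=2: S_2 = 4.99 * (-1.99)^2 ≈ 19.76
i=3: S_3 = 4.99 * (-1.99)^3 ≈ -39.32
i=4: S_4 = 4.99 * (-1.99)^4 ≈ 78.26
i=5: S_5 = 4.99 * (-1.99)^5 ≈ -155.73
The first 6 terms are: [4.99, -9.93, 19.76, -39.32, 78.26, -155.73]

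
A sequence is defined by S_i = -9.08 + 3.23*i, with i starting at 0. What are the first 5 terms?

This is an arithmetic sequence.
i=0: S_0 = -9.08 + 3.23*0 = -9.08
i=1: S_1 = -9.08 + 3.23*1 = -5.85
i=2: S_2 = -9.08 + 3.23*2 = -2.62
i=3: S_3 = -9.08 + 3.23*3 = 0.61
i=4: S_4 = -9.08 + 3.23*4 = 3.84
The first 5 terms are: [-9.08, -5.85, -2.62, 0.61, 3.84]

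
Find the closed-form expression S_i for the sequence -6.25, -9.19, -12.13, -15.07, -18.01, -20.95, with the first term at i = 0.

Check differences: -9.19 - -6.25 = -2.94
-12.13 - -9.19 = -2.94
Common difference d = -2.94.
First term a = -6.25.
Formula: S_i = -6.25 - 2.94*i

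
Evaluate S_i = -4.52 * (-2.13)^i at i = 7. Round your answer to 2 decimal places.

S_7 = -4.52 * (-2.13)^7 ≈ -4.52 * -198.9103 ≈ 899.07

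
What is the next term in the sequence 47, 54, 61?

Differences: 54 - 47 = 7
This is an arithmetic sequence with common difference d = 7.
Next term = 61 + 7 = 68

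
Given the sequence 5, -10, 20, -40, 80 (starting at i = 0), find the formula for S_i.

Check ratios: -10 / 5 = -2.0
Common ratio r = -2.
First term a = 5.
Formula: S_i = 5 * (-2)^i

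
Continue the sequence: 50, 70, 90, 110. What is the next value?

Differences: 70 - 50 = 20
This is an arithmetic sequence with common difference d = 20.
Next term = 110 + 20 = 130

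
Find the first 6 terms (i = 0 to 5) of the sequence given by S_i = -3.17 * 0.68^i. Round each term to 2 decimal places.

This is a geometric sequence.
i=0: S_0 = -3.17 * 0.68^0 = -3.17
i=1: S_1 = -3.17 * 0.68^1 ≈ -2.16
i=2: S_2 = -3.17 * 0.68^2 ≈ -1.47
i=3: S_3 = -3.17 * 0.68^3 ≈ -1.0
i=4: S_4 = -3.17 * 0.68^4 ≈ -0.68
i=5: S_5 = -3.17 * 0.68^5 ≈ -0.46
The first 6 terms are: [-3.17, -2.16, -1.47, -1.0, -0.68, -0.46]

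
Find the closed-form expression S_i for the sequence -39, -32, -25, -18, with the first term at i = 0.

Check differences: -32 - -39 = 7
-25 - -32 = 7
Common difference d = 7.
First term a = -39.
Formula: S_i = -39 + 7*i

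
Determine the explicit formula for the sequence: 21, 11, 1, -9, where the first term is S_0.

Check differences: 11 - 21 = -10
1 - 11 = -10
Common difference d = -10.
First term a = 21.
Formula: S_i = 21 - 10*i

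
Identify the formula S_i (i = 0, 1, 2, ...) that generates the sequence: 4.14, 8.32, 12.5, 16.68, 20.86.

Check differences: 8.32 - 4.14 = 4.18
12.5 - 8.32 = 4.18
Common difference d = 4.18.
First term a = 4.14.
Formula: S_i = 4.14 + 4.18*i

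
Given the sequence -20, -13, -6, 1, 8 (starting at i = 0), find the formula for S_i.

Check differences: -13 - -20 = 7
-6 - -13 = 7
Common difference d = 7.
First term a = -20.
Formula: S_i = -20 + 7*i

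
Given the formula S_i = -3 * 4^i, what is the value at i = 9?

S_9 = -3 * 4^9 = -3 * 262144 = -786432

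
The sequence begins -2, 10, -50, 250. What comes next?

Ratios: 10 / -2 = -5.0
This is a geometric sequence with common ratio r = -5.
Next term = 250 * -5 = -1250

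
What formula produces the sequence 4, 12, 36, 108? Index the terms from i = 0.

Check ratios: 12 / 4 = 3.0
Common ratio r = 3.
First term a = 4.
Formula: S_i = 4 * 3^i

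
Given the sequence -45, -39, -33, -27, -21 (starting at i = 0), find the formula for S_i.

Check differences: -39 - -45 = 6
-33 - -39 = 6
Common difference d = 6.
First term a = -45.
Formula: S_i = -45 + 6*i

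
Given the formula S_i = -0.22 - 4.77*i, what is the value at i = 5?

S_5 = -0.22 + -4.77*5 = -0.22 + -23.85 = -24.07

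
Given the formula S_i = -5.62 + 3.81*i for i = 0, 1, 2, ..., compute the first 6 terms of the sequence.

This is an arithmetic sequence.
i=0: S_0 = -5.62 + 3.81*0 = -5.62
i=1: S_1 = -5.62 + 3.81*1 = -1.81
i=2: S_2 = -5.62 + 3.81*2 = 2.0
i=3: S_3 = -5.62 + 3.81*3 = 5.81
i=4: S_4 = -5.62 + 3.81*4 = 9.62
i=5: S_5 = -5.62 + 3.81*5 = 13.43
The first 6 terms are: [-5.62, -1.81, 2.0, 5.81, 9.62, 13.43]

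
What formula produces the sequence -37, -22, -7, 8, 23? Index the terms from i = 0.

Check differences: -22 - -37 = 15
-7 - -22 = 15
Common difference d = 15.
First term a = -37.
Formula: S_i = -37 + 15*i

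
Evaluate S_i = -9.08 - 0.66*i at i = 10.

S_10 = -9.08 + -0.66*10 = -9.08 + -6.6 = -15.68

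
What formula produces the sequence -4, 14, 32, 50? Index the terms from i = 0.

Check differences: 14 - -4 = 18
32 - 14 = 18
Common difference d = 18.
First term a = -4.
Formula: S_i = -4 + 18*i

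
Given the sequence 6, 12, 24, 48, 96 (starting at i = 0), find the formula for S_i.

Check ratios: 12 / 6 = 2.0
Common ratio r = 2.
First term a = 6.
Formula: S_i = 6 * 2^i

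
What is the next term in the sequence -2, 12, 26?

Differences: 12 - -2 = 14
This is an arithmetic sequence with common difference d = 14.
Next term = 26 + 14 = 40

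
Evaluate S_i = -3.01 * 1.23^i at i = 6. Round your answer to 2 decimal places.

S_6 = -3.01 * 1.23^6 ≈ -3.01 * 3.4628 ≈ -10.42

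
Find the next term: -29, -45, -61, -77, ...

Differences: -45 - -29 = -16
This is an arithmetic sequence with common difference d = -16.
Next term = -77 + -16 = -93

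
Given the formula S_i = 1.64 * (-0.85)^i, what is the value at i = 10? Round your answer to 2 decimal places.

S_10 = 1.64 * (-0.85)^10 ≈ 1.64 * 0.1969 ≈ 0.32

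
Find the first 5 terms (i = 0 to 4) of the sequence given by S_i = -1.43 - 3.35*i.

This is an arithmetic sequence.
i=0: S_0 = -1.43 + -3.35*0 = -1.43
i=1: S_1 = -1.43 + -3.35*1 = -4.78
i=2: S_2 = -1.43 + -3.35*2 = -8.13
i=3: S_3 = -1.43 + -3.35*3 = -11.48
i=4: S_4 = -1.43 + -3.35*4 = -14.83
The first 5 terms are: [-1.43, -4.78, -8.13, -11.48, -14.83]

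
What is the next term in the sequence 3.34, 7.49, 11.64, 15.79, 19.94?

Differences: 7.49 - 3.34 = 4.15
This is an arithmetic sequence with common difference d = 4.15.
Next term = 19.94 + 4.15 = 24.09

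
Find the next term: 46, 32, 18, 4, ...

Differences: 32 - 46 = -14
This is an arithmetic sequence with common difference d = -14.
Next term = 4 + -14 = -10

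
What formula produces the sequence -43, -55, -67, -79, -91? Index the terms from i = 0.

Check differences: -55 - -43 = -12
-67 - -55 = -12
Common difference d = -12.
First term a = -43.
Formula: S_i = -43 - 12*i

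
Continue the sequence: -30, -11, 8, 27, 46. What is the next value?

Differences: -11 - -30 = 19
This is an arithmetic sequence with common difference d = 19.
Next term = 46 + 19 = 65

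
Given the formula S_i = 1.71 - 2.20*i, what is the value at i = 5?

S_5 = 1.71 + -2.2*5 = 1.71 + -11.0 = -9.29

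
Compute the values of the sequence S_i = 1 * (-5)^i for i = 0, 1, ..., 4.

This is a geometric sequence.
i=0: S_0 = 1 * (-5)^0 = 1
i=1: S_1 = 1 * (-5)^1 = -5
i=2: S_2 = 1 * (-5)^2 = 25
i=3: S_3 = 1 * (-5)^3 = -125
i=4: S_4 = 1 * (-5)^4 = 625
The first 5 terms are: [1, -5, 25, -125, 625]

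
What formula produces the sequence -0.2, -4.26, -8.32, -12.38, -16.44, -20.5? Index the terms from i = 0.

Check differences: -4.26 - -0.2 = -4.06
-8.32 - -4.26 = -4.06
Common difference d = -4.06.
First term a = -0.2.
Formula: S_i = -0.20 - 4.06*i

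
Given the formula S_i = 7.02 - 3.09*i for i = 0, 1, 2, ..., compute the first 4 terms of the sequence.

This is an arithmetic sequence.
i=0: S_0 = 7.02 + -3.09*0 = 7.02
i=1: S_1 = 7.02 + -3.09*1 = 3.93
i=2: S_2 = 7.02 + -3.09*2 = 0.84
i=3: S_3 = 7.02 + -3.09*3 = -2.25
The first 4 terms are: [7.02, 3.93, 0.84, -2.25]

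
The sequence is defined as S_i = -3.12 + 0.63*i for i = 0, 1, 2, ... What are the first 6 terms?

This is an arithmetic sequence.
i=0: S_0 = -3.12 + 0.63*0 = -3.12
i=1: S_1 = -3.12 + 0.63*1 = -2.49
i=2: S_2 = -3.12 + 0.63*2 = -1.86
i=3: S_3 = -3.12 + 0.63*3 = -1.23
i=4: S_4 = -3.12 + 0.63*4 = -0.6
i=5: S_5 = -3.12 + 0.63*5 = 0.03
The first 6 terms are: [-3.12, -2.49, -1.86, -1.23, -0.6, 0.03]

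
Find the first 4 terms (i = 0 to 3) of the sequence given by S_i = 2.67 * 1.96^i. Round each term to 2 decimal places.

This is a geometric sequence.
i=0: S_0 = 2.67 * 1.96^0 = 2.67
i=1: S_1 = 2.67 * 1.96^1 ≈ 5.23
i=2: S_2 = 2.67 * 1.96^2 ≈ 10.26
i=3: S_3 = 2.67 * 1.96^3 ≈ 20.1
The first 4 terms are: [2.67, 5.23, 10.26, 20.1]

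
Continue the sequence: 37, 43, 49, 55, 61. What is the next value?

Differences: 43 - 37 = 6
This is an arithmetic sequence with common difference d = 6.
Next term = 61 + 6 = 67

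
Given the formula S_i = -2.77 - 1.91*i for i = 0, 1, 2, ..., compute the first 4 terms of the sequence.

This is an arithmetic sequence.
i=0: S_0 = -2.77 + -1.91*0 = -2.77
i=1: S_1 = -2.77 + -1.91*1 = -4.68
i=2: S_2 = -2.77 + -1.91*2 = -6.59
i=3: S_3 = -2.77 + -1.91*3 = -8.5
The first 4 terms are: [-2.77, -4.68, -6.59, -8.5]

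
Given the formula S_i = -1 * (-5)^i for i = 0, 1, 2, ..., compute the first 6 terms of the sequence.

This is a geometric sequence.
i=0: S_0 = -1 * (-5)^0 = -1
i=1: S_1 = -1 * (-5)^1 = 5
i=2: S_2 = -1 * (-5)^2 = -25
i=3: S_3 = -1 * (-5)^3 = 125
i=4: S_4 = -1 * (-5)^4 = -625
i=5: S_5 = -1 * (-5)^5 = 3125
The first 6 terms are: [-1, 5, -25, 125, -625, 3125]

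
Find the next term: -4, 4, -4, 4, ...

Ratios: 4 / -4 = -1.0
This is a geometric sequence with common ratio r = -1.
Next term = 4 * -1 = -4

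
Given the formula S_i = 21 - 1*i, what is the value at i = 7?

S_7 = 21 + -1*7 = 21 + -7 = 14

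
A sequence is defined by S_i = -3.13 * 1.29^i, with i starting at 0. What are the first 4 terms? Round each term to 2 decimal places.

This is a geometric sequence.
i=0: S_0 = -3.13 * 1.29^0 = -3.13
i=1: S_1 = -3.13 * 1.29^1 ≈ -4.04
i=2: S_2 = -3.13 * 1.29^2 ≈ -5.21
i=3: S_3 = -3.13 * 1.29^3 ≈ -6.72
The first 4 terms are: [-3.13, -4.04, -5.21, -6.72]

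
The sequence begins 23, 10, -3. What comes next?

Differences: 10 - 23 = -13
This is an arithmetic sequence with common difference d = -13.
Next term = -3 + -13 = -16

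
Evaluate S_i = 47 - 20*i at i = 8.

S_8 = 47 + -20*8 = 47 + -160 = -113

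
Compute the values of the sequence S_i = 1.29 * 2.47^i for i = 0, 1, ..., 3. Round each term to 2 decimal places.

This is a geometric sequence.
i=0: S_0 = 1.29 * 2.47^0 = 1.29
i=1: S_1 = 1.29 * 2.47^1 ≈ 3.19
i=2: S_2 = 1.29 * 2.47^2 ≈ 7.87
i=3: S_3 = 1.29 * 2.47^3 ≈ 19.44
The first 4 terms are: [1.29, 3.19, 7.87, 19.44]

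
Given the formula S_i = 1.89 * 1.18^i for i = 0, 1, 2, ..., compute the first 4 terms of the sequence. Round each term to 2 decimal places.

This is a geometric sequence.
i=0: S_0 = 1.89 * 1.18^0 = 1.89
i=1: S_1 = 1.89 * 1.18^1 ≈ 2.23
i=2: S_2 = 1.89 * 1.18^2 ≈ 2.63
i=3: S_3 = 1.89 * 1.18^3 ≈ 3.11
The first 4 terms are: [1.89, 2.23, 2.63, 3.11]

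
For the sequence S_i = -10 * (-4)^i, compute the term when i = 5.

S_5 = -10 * (-4)^5 = -10 * -1024 = 10240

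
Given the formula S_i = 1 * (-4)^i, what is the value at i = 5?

S_5 = 1 * (-4)^5 = 1 * -1024 = -1024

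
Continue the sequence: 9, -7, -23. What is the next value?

Differences: -7 - 9 = -16
This is an arithmetic sequence with common difference d = -16.
Next term = -23 + -16 = -39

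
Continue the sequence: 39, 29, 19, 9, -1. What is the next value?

Differences: 29 - 39 = -10
This is an arithmetic sequence with common difference d = -10.
Next term = -1 + -10 = -11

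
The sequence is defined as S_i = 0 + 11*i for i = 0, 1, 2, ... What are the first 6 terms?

This is an arithmetic sequence.
i=0: S_0 = 0 + 11*0 = 0
i=1: S_1 = 0 + 11*1 = 11
i=2: S_2 = 0 + 11*2 = 22
i=3: S_3 = 0 + 11*3 = 33
i=4: S_4 = 0 + 11*4 = 44
i=5: S_5 = 0 + 11*5 = 55
The first 6 terms are: [0, 11, 22, 33, 44, 55]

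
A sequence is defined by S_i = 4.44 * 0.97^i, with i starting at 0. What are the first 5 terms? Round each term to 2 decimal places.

This is a geometric sequence.
i=0: S_0 = 4.44 * 0.97^0 = 4.44
i=1: S_1 = 4.44 * 0.97^1 ≈ 4.31
i=2: S_2 = 4.44 * 0.97^2 ≈ 4.18
i=3: S_3 = 4.44 * 0.97^3 ≈ 4.05
i=4: S_4 = 4.44 * 0.97^4 ≈ 3.93
The first 5 terms are: [4.44, 4.31, 4.18, 4.05, 3.93]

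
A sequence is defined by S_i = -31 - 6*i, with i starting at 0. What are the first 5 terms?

This is an arithmetic sequence.
i=0: S_0 = -31 + -6*0 = -31
i=1: S_1 = -31 + -6*1 = -37
i=2: S_2 = -31 + -6*2 = -43
i=3: S_3 = -31 + -6*3 = -49
i=4: S_4 = -31 + -6*4 = -55
The first 5 terms are: [-31, -37, -43, -49, -55]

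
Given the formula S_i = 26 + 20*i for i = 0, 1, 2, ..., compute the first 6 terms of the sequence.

This is an arithmetic sequence.
i=0: S_0 = 26 + 20*0 = 26
i=1: S_1 = 26 + 20*1 = 46
i=2: S_2 = 26 + 20*2 = 66
i=3: S_3 = 26 + 20*3 = 86
i=4: S_4 = 26 + 20*4 = 106
i=5: S_5 = 26 + 20*5 = 126
The first 6 terms are: [26, 46, 66, 86, 106, 126]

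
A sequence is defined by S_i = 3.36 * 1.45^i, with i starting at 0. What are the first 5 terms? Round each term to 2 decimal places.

This is a geometric sequence.
i=0: S_0 = 3.36 * 1.45^0 = 3.36
i=1: S_1 = 3.36 * 1.45^1 ≈ 4.87
i=2: S_2 = 3.36 * 1.45^2 ≈ 7.06
i=3: S_3 = 3.36 * 1.45^3 ≈ 10.24
i=4: S_4 = 3.36 * 1.45^4 ≈ 14.85
The first 5 terms are: [3.36, 4.87, 7.06, 10.24, 14.85]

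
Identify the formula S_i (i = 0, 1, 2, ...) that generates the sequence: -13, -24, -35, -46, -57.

Check differences: -24 - -13 = -11
-35 - -24 = -11
Common difference d = -11.
First term a = -13.
Formula: S_i = -13 - 11*i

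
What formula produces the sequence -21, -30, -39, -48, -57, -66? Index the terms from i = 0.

Check differences: -30 - -21 = -9
-39 - -30 = -9
Common difference d = -9.
First term a = -21.
Formula: S_i = -21 - 9*i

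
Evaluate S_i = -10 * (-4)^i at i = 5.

S_5 = -10 * (-4)^5 = -10 * -1024 = 10240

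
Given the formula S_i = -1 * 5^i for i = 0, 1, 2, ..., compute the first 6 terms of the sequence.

This is a geometric sequence.
i=0: S_0 = -1 * 5^0 = -1
i=1: S_1 = -1 * 5^1 = -5
i=2: S_2 = -1 * 5^2 = -25
i=3: S_3 = -1 * 5^3 = -125
i=4: S_4 = -1 * 5^4 = -625
i=5: S_5 = -1 * 5^5 = -3125
The first 6 terms are: [-1, -5, -25, -125, -625, -3125]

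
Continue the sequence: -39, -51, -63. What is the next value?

Differences: -51 - -39 = -12
This is an arithmetic sequence with common difference d = -12.
Next term = -63 + -12 = -75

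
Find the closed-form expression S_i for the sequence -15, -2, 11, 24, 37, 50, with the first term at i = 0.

Check differences: -2 - -15 = 13
11 - -2 = 13
Common difference d = 13.
First term a = -15.
Formula: S_i = -15 + 13*i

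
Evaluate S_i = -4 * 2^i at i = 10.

S_10 = -4 * 2^10 = -4 * 1024 = -4096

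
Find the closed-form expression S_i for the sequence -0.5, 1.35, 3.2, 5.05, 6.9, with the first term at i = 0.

Check differences: 1.35 - -0.5 = 1.85
3.2 - 1.35 = 1.85
Common difference d = 1.85.
First term a = -0.5.
Formula: S_i = -0.50 + 1.85*i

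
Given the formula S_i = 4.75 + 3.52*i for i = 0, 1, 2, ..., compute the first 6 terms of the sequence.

This is an arithmetic sequence.
i=0: S_0 = 4.75 + 3.52*0 = 4.75
i=1: S_1 = 4.75 + 3.52*1 = 8.27
i=2: S_2 = 4.75 + 3.52*2 = 11.79
i=3: S_3 = 4.75 + 3.52*3 = 15.31
i=4: S_4 = 4.75 + 3.52*4 = 18.83
i=5: S_5 = 4.75 + 3.52*5 = 22.35
The first 6 terms are: [4.75, 8.27, 11.79, 15.31, 18.83, 22.35]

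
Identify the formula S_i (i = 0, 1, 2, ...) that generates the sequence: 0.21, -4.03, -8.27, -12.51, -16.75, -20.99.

Check differences: -4.03 - 0.21 = -4.24
-8.27 - -4.03 = -4.24
Common difference d = -4.24.
First term a = 0.21.
Formula: S_i = 0.21 - 4.24*i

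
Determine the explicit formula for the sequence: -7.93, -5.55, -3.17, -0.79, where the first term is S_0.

Check differences: -5.55 - -7.93 = 2.38
-3.17 - -5.55 = 2.38
Common difference d = 2.38.
First term a = -7.93.
Formula: S_i = -7.93 + 2.38*i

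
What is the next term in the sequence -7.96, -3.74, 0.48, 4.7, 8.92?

Differences: -3.74 - -7.96 = 4.22
This is an arithmetic sequence with common difference d = 4.22.
Next term = 8.92 + 4.22 = 13.14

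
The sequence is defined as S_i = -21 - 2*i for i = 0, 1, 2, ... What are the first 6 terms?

This is an arithmetic sequence.
i=0: S_0 = -21 + -2*0 = -21
i=1: S_1 = -21 + -2*1 = -23
i=2: S_2 = -21 + -2*2 = -25
i=3: S_3 = -21 + -2*3 = -27
i=4: S_4 = -21 + -2*4 = -29
i=5: S_5 = -21 + -2*5 = -31
The first 6 terms are: [-21, -23, -25, -27, -29, -31]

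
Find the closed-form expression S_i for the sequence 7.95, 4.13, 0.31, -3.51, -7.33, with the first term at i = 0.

Check differences: 4.13 - 7.95 = -3.82
0.31 - 4.13 = -3.82
Common difference d = -3.82.
First term a = 7.95.
Formula: S_i = 7.95 - 3.82*i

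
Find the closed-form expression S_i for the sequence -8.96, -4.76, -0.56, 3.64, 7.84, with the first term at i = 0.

Check differences: -4.76 - -8.96 = 4.2
-0.56 - -4.76 = 4.2
Common difference d = 4.2.
First term a = -8.96.
Formula: S_i = -8.96 + 4.20*i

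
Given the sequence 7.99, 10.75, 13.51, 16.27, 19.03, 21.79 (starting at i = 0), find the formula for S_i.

Check differences: 10.75 - 7.99 = 2.76
13.51 - 10.75 = 2.76
Common difference d = 2.76.
First term a = 7.99.
Formula: S_i = 7.99 + 2.76*i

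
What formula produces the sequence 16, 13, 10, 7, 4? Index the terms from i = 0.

Check differences: 13 - 16 = -3
10 - 13 = -3
Common difference d = -3.
First term a = 16.
Formula: S_i = 16 - 3*i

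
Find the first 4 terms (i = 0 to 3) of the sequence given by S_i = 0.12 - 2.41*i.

This is an arithmetic sequence.
i=0: S_0 = 0.12 + -2.41*0 = 0.12
i=1: S_1 = 0.12 + -2.41*1 = -2.29
i=2: S_2 = 0.12 + -2.41*2 = -4.7
i=3: S_3 = 0.12 + -2.41*3 = -7.11
The first 4 terms are: [0.12, -2.29, -4.7, -7.11]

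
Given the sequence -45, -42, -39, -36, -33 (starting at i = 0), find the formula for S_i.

Check differences: -42 - -45 = 3
-39 - -42 = 3
Common difference d = 3.
First term a = -45.
Formula: S_i = -45 + 3*i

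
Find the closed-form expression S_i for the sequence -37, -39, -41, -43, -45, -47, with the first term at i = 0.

Check differences: -39 - -37 = -2
-41 - -39 = -2
Common difference d = -2.
First term a = -37.
Formula: S_i = -37 - 2*i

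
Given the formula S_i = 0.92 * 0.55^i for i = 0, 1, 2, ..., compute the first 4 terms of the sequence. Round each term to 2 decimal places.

This is a geometric sequence.
i=0: S_0 = 0.92 * 0.55^0 = 0.92
i=1: S_1 = 0.92 * 0.55^1 ≈ 0.51
i=2: S_2 = 0.92 * 0.55^2 ≈ 0.28
i=3: S_3 = 0.92 * 0.55^3 ≈ 0.15
The first 4 terms are: [0.92, 0.51, 0.28, 0.15]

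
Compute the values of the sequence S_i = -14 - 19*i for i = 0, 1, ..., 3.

This is an arithmetic sequence.
i=0: S_0 = -14 + -19*0 = -14
i=1: S_1 = -14 + -19*1 = -33
i=2: S_2 = -14 + -19*2 = -52
i=3: S_3 = -14 + -19*3 = -71
The first 4 terms are: [-14, -33, -52, -71]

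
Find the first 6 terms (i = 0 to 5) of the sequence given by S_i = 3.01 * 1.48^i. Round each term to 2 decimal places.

This is a geometric sequence.
i=0: S_0 = 3.01 * 1.48^0 = 3.01
i=1: S_1 = 3.01 * 1.48^1 ≈ 4.45
i=2: S_2 = 3.01 * 1.48^2 ≈ 6.59
i=3: S_3 = 3.01 * 1.48^3 ≈ 9.76
i=4: S_4 = 3.01 * 1.48^4 ≈ 14.44
i=5: S_5 = 3.01 * 1.48^5 ≈ 21.37
The first 6 terms are: [3.01, 4.45, 6.59, 9.76, 14.44, 21.37]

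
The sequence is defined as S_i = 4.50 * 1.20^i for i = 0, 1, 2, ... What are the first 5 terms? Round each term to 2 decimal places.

This is a geometric sequence.
i=0: S_0 = 4.5 * 1.2^0 = 4.5
i=1: S_1 = 4.5 * 1.2^1 = 5.4
i=2: S_2 = 4.5 * 1.2^2 = 6.48
i=3: S_3 = 4.5 * 1.2^3 ≈ 7.78
i=4: S_4 = 4.5 * 1.2^4 ≈ 9.33
The first 5 terms are: [4.5, 5.4, 6.48, 7.78, 9.33]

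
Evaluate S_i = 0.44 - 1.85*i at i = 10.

S_10 = 0.44 + -1.85*10 = 0.44 + -18.5 = -18.06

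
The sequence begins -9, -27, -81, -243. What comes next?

Ratios: -27 / -9 = 3.0
This is a geometric sequence with common ratio r = 3.
Next term = -243 * 3 = -729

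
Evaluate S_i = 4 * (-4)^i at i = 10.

S_10 = 4 * (-4)^10 = 4 * 1048576 = 4194304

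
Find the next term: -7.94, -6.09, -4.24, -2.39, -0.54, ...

Differences: -6.09 - -7.94 = 1.85
This is an arithmetic sequence with common difference d = 1.85.
Next term = -0.54 + 1.85 = 1.31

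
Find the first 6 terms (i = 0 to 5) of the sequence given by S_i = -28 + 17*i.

This is an arithmetic sequence.
i=0: S_0 = -28 + 17*0 = -28
i=1: S_1 = -28 + 17*1 = -11
i=2: S_2 = -28 + 17*2 = 6
i=3: S_3 = -28 + 17*3 = 23
i=4: S_4 = -28 + 17*4 = 40
i=5: S_5 = -28 + 17*5 = 57
The first 6 terms are: [-28, -11, 6, 23, 40, 57]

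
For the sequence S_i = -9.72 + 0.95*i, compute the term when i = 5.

S_5 = -9.72 + 0.95*5 = -9.72 + 4.75 = -4.97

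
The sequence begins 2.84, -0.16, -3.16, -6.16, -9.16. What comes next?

Differences: -0.16 - 2.84 = -3.0
This is an arithmetic sequence with common difference d = -3.0.
Next term = -9.16 + -3.0 = -12.16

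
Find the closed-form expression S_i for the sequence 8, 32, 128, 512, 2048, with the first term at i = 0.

Check ratios: 32 / 8 = 4.0
Common ratio r = 4.
First term a = 8.
Formula: S_i = 8 * 4^i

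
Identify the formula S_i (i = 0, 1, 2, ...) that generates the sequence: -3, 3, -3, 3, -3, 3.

Check ratios: 3 / -3 = -1.0
Common ratio r = -1.
First term a = -3.
Formula: S_i = -3 * (-1)^i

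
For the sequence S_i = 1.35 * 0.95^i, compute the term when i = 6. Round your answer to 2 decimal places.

S_6 = 1.35 * 0.95^6 ≈ 1.35 * 0.7351 ≈ 0.99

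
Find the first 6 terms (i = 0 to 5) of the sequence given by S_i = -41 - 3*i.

This is an arithmetic sequence.
i=0: S_0 = -41 + -3*0 = -41
i=1: S_1 = -41 + -3*1 = -44
i=2: S_2 = -41 + -3*2 = -47
i=3: S_3 = -41 + -3*3 = -50
i=4: S_4 = -41 + -3*4 = -53
i=5: S_5 = -41 + -3*5 = -56
The first 6 terms are: [-41, -44, -47, -50, -53, -56]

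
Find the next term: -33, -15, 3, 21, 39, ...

Differences: -15 - -33 = 18
This is an arithmetic sequence with common difference d = 18.
Next term = 39 + 18 = 57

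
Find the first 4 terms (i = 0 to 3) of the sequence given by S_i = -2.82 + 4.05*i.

This is an arithmetic sequence.
i=0: S_0 = -2.82 + 4.05*0 = -2.82
i=1: S_1 = -2.82 + 4.05*1 = 1.23
i=2: S_2 = -2.82 + 4.05*2 = 5.28
i=3: S_3 = -2.82 + 4.05*3 = 9.33
The first 4 terms are: [-2.82, 1.23, 5.28, 9.33]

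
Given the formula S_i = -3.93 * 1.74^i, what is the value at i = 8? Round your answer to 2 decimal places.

S_8 = -3.93 * 1.74^8 ≈ -3.93 * 84.0222 ≈ -330.21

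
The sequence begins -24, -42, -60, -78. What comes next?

Differences: -42 - -24 = -18
This is an arithmetic sequence with common difference d = -18.
Next term = -78 + -18 = -96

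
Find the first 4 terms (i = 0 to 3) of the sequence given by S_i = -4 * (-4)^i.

This is a geometric sequence.
i=0: S_0 = -4 * (-4)^0 = -4
i=1: S_1 = -4 * (-4)^1 = 16
i=2: S_2 = -4 * (-4)^2 = -64
i=3: S_3 = -4 * (-4)^3 = 256
The first 4 terms are: [-4, 16, -64, 256]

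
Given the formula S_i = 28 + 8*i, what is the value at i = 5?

S_5 = 28 + 8*5 = 28 + 40 = 68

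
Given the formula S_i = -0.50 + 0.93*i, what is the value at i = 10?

S_10 = -0.5 + 0.93*10 = -0.5 + 9.3 = 8.8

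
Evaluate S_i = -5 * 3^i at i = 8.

S_8 = -5 * 3^8 = -5 * 6561 = -32805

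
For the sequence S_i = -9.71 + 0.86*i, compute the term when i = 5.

S_5 = -9.71 + 0.86*5 = -9.71 + 4.3 = -5.41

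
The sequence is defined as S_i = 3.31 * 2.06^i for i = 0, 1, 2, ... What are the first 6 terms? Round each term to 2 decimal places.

This is a geometric sequence.
i=0: S_0 = 3.31 * 2.06^0 = 3.31
i=1: S_1 = 3.31 * 2.06^1 ≈ 6.82
i=2: S_2 = 3.31 * 2.06^2 ≈ 14.05
i=3: S_3 = 3.31 * 2.06^3 ≈ 28.94
i=4: S_4 = 3.31 * 2.06^4 ≈ 59.61
i=5: S_5 = 3.31 * 2.06^5 ≈ 122.79
The first 6 terms are: [3.31, 6.82, 14.05, 28.94, 59.61, 122.79]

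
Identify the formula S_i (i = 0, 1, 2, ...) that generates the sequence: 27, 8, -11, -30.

Check differences: 8 - 27 = -19
-11 - 8 = -19
Common difference d = -19.
First term a = 27.
Formula: S_i = 27 - 19*i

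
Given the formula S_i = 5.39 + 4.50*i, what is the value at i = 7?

S_7 = 5.39 + 4.5*7 = 5.39 + 31.5 = 36.89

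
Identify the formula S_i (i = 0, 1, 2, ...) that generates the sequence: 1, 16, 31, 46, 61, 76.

Check differences: 16 - 1 = 15
31 - 16 = 15
Common difference d = 15.
First term a = 1.
Formula: S_i = 1 + 15*i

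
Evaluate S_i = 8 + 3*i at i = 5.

S_5 = 8 + 3*5 = 8 + 15 = 23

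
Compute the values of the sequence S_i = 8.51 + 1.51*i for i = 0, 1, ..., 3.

This is an arithmetic sequence.
i=0: S_0 = 8.51 + 1.51*0 = 8.51
i=1: S_1 = 8.51 + 1.51*1 = 10.02
i=2: S_2 = 8.51 + 1.51*2 = 11.53
i=3: S_3 = 8.51 + 1.51*3 = 13.04
The first 4 terms are: [8.51, 10.02, 11.53, 13.04]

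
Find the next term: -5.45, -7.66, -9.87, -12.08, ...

Differences: -7.66 - -5.45 = -2.21
This is an arithmetic sequence with common difference d = -2.21.
Next term = -12.08 + -2.21 = -14.29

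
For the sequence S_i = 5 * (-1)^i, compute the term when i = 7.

S_7 = 5 * (-1)^7 = 5 * -1 = -5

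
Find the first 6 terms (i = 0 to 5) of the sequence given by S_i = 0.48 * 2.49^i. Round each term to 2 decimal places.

This is a geometric sequence.
i=0: S_0 = 0.48 * 2.49^0 = 0.48
i=1: S_1 = 0.48 * 2.49^1 ≈ 1.2
i=2: S_2 = 0.48 * 2.49^2 ≈ 2.98
i=3: S_3 = 0.48 * 2.49^3 ≈ 7.41
i=4: S_4 = 0.48 * 2.49^4 ≈ 18.45
i=5: S_5 = 0.48 * 2.49^5 ≈ 45.94
The first 6 terms are: [0.48, 1.2, 2.98, 7.41, 18.45, 45.94]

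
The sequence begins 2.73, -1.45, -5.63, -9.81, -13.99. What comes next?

Differences: -1.45 - 2.73 = -4.18
This is an arithmetic sequence with common difference d = -4.18.
Next term = -13.99 + -4.18 = -18.17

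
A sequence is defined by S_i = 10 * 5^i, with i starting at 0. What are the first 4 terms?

This is a geometric sequence.
i=0: S_0 = 10 * 5^0 = 10
i=1: S_1 = 10 * 5^1 = 50
i=2: S_2 = 10 * 5^2 = 250
i=3: S_3 = 10 * 5^3 = 1250
The first 4 terms are: [10, 50, 250, 1250]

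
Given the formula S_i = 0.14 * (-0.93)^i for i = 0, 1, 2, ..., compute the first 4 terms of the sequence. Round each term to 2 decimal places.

This is a geometric sequence.
i=0: S_0 = 0.14 * (-0.93)^0 = 0.14
i=1: S_1 = 0.14 * (-0.93)^1 ≈ -0.13
i=2: S_2 = 0.14 * (-0.93)^2 ≈ 0.12
i=3: S_3 = 0.14 * (-0.93)^3 ≈ -0.11
The first 4 terms are: [0.14, -0.13, 0.12, -0.11]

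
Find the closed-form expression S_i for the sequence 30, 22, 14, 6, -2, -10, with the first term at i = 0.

Check differences: 22 - 30 = -8
14 - 22 = -8
Common difference d = -8.
First term a = 30.
Formula: S_i = 30 - 8*i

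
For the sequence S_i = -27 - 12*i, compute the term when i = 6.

S_6 = -27 + -12*6 = -27 + -72 = -99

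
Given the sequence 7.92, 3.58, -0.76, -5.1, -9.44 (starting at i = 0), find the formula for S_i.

Check differences: 3.58 - 7.92 = -4.34
-0.76 - 3.58 = -4.34
Common difference d = -4.34.
First term a = 7.92.
Formula: S_i = 7.92 - 4.34*i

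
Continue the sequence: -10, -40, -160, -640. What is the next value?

Ratios: -40 / -10 = 4.0
This is a geometric sequence with common ratio r = 4.
Next term = -640 * 4 = -2560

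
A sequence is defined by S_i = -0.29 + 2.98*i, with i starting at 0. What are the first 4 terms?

This is an arithmetic sequence.
i=0: S_0 = -0.29 + 2.98*0 = -0.29
i=1: S_1 = -0.29 + 2.98*1 = 2.69
i=2: S_2 = -0.29 + 2.98*2 = 5.67
i=3: S_3 = -0.29 + 2.98*3 = 8.65
The first 4 terms are: [-0.29, 2.69, 5.67, 8.65]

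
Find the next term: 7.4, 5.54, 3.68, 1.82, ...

Differences: 5.54 - 7.4 = -1.86
This is an arithmetic sequence with common difference d = -1.86.
Next term = 1.82 + -1.86 = -0.04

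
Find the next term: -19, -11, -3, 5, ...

Differences: -11 - -19 = 8
This is an arithmetic sequence with common difference d = 8.
Next term = 5 + 8 = 13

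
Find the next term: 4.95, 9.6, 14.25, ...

Differences: 9.6 - 4.95 = 4.65
This is an arithmetic sequence with common difference d = 4.65.
Next term = 14.25 + 4.65 = 18.9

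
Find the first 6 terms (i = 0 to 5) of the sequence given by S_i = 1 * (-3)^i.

This is a geometric sequence.
i=0: S_0 = 1 * (-3)^0 = 1
i=1: S_1 = 1 * (-3)^1 = -3
i=2: S_2 = 1 * (-3)^2 = 9
i=3: S_3 = 1 * (-3)^3 = -27
i=4: S_4 = 1 * (-3)^4 = 81
i=5: S_5 = 1 * (-3)^5 = -243
The first 6 terms are: [1, -3, 9, -27, 81, -243]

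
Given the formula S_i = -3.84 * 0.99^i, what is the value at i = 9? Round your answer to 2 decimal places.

S_9 = -3.84 * 0.99^9 ≈ -3.84 * 0.9135 ≈ -3.51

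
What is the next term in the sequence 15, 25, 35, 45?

Differences: 25 - 15 = 10
This is an arithmetic sequence with common difference d = 10.
Next term = 45 + 10 = 55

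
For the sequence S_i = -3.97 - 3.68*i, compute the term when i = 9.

S_9 = -3.97 + -3.68*9 = -3.97 + -33.12 = -37.09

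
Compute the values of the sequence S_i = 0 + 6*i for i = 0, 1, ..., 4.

This is an arithmetic sequence.
i=0: S_0 = 0 + 6*0 = 0
i=1: S_1 = 0 + 6*1 = 6
i=2: S_2 = 0 + 6*2 = 12
i=3: S_3 = 0 + 6*3 = 18
i=4: S_4 = 0 + 6*4 = 24
The first 5 terms are: [0, 6, 12, 18, 24]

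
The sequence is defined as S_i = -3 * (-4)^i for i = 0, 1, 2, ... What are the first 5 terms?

This is a geometric sequence.
i=0: S_0 = -3 * (-4)^0 = -3
i=1: S_1 = -3 * (-4)^1 = 12
i=2: S_2 = -3 * (-4)^2 = -48
i=3: S_3 = -3 * (-4)^3 = 192
i=4: S_4 = -3 * (-4)^4 = -768
The first 5 terms are: [-3, 12, -48, 192, -768]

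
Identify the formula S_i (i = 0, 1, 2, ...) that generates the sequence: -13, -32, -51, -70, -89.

Check differences: -32 - -13 = -19
-51 - -32 = -19
Common difference d = -19.
First term a = -13.
Formula: S_i = -13 - 19*i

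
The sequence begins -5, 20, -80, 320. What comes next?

Ratios: 20 / -5 = -4.0
This is a geometric sequence with common ratio r = -4.
Next term = 320 * -4 = -1280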